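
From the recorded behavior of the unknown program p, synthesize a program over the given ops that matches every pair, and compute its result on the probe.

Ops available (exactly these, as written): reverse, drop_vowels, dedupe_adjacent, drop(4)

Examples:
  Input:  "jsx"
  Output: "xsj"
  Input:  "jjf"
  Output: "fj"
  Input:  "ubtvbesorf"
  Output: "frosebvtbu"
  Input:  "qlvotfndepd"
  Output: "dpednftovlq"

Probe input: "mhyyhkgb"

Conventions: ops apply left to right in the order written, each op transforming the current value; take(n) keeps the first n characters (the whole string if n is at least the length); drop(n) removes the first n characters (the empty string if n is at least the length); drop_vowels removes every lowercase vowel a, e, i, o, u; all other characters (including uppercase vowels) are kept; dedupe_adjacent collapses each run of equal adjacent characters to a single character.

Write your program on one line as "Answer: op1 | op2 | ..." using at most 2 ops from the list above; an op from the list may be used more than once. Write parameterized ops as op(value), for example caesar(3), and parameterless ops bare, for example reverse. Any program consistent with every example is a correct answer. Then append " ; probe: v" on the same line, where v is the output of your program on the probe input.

dedupe_adjacent | reverse ; probe: "bgkhyhm"

Check, running the answer program on each example:
  "jsx" -> "jsx" -> "xsj"
  "jjf" -> "jf" -> "fj"
  "ubtvbesorf" -> "ubtvbesorf" -> "frosebvtbu"
  "qlvotfndepd" -> "qlvotfndepd" -> "dpednftovlq"
  probe: "mhyyhkgb" -> "mhyhkgb" -> "bgkhyhm"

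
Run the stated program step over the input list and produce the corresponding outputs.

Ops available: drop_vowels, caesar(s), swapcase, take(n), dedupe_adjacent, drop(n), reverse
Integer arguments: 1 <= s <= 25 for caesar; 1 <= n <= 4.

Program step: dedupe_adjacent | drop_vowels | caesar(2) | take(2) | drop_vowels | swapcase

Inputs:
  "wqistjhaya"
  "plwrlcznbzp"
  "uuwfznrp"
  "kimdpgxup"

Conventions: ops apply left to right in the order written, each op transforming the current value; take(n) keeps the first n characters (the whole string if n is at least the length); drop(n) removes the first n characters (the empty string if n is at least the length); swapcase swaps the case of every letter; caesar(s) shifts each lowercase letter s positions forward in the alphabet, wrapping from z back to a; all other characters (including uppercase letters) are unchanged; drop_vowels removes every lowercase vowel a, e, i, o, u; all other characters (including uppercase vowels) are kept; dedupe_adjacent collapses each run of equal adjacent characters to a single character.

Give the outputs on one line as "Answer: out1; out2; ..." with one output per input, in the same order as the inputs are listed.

"YS"; "RN"; "YH"; "M"

Execution, op by op:
  "wqistjhaya" -> "wqistjhaya" -> "wqstjhy" -> "ysuvlja" -> "ys" -> "ys" -> "YS"
  "plwrlcznbzp" -> "plwrlcznbzp" -> "plwrlcznbzp" -> "rnytnebpdbr" -> "rn" -> "rn" -> "RN"
  "uuwfznrp" -> "uwfznrp" -> "wfznrp" -> "yhbptr" -> "yh" -> "yh" -> "YH"
  "kimdpgxup" -> "kimdpgxup" -> "kmdpgxp" -> "mofrizr" -> "mo" -> "m" -> "M"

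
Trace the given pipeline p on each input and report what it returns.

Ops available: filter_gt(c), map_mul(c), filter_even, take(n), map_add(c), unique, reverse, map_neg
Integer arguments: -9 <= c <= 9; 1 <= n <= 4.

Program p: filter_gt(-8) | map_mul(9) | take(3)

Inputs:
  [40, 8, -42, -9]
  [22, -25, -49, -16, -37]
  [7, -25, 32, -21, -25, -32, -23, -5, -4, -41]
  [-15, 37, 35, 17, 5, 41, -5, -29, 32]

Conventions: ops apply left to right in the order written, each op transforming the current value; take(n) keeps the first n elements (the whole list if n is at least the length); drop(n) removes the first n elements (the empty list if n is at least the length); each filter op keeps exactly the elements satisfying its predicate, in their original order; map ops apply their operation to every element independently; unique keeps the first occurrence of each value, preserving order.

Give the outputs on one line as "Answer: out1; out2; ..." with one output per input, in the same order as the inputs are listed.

[360, 72]; [198]; [63, 288, -45]; [333, 315, 153]

Execution, op by op:
  [40, 8, -42, -9] -> [40, 8] -> [360, 72] -> [360, 72]
  [22, -25, -49, -16, -37] -> [22] -> [198] -> [198]
  [7, -25, 32, -21, -25, -32, -23, -5, -4, -41] -> [7, 32, -5, -4] -> [63, 288, -45, -36] -> [63, 288, -45]
  [-15, 37, 35, 17, 5, 41, -5, -29, 32] -> [37, 35, 17, 5, 41, -5, 32] -> [333, 315, 153, 45, 369, -45, 288] -> [333, 315, 153]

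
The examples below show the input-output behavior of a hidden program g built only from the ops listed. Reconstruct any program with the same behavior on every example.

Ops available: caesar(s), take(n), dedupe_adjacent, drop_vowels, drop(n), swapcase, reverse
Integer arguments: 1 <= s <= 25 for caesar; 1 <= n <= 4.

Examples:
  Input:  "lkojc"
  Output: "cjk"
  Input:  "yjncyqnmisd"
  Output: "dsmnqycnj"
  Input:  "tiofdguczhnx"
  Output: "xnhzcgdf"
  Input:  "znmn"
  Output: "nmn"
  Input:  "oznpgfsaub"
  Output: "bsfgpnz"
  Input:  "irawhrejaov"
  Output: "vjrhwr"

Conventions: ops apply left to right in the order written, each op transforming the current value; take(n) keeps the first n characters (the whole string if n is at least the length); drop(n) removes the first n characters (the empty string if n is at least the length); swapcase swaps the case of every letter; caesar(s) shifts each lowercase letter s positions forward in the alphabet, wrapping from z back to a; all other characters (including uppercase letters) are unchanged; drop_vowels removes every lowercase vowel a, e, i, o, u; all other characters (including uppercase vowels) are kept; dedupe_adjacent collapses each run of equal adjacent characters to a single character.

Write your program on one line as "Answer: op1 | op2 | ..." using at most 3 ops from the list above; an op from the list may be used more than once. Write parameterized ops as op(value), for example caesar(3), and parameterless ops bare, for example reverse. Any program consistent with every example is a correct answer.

drop(1) | reverse | drop_vowels

Check, running the answer program on each example:
  "lkojc" -> "kojc" -> "cjok" -> "cjk"
  "yjncyqnmisd" -> "jncyqnmisd" -> "dsimnqycnj" -> "dsmnqycnj"
  "tiofdguczhnx" -> "iofdguczhnx" -> "xnhzcugdfoi" -> "xnhzcgdf"
  "znmn" -> "nmn" -> "nmn" -> "nmn"
  "oznpgfsaub" -> "znpgfsaub" -> "buasfgpnz" -> "bsfgpnz"
  "irawhrejaov" -> "rawhrejaov" -> "voajerhwar" -> "vjrhwr"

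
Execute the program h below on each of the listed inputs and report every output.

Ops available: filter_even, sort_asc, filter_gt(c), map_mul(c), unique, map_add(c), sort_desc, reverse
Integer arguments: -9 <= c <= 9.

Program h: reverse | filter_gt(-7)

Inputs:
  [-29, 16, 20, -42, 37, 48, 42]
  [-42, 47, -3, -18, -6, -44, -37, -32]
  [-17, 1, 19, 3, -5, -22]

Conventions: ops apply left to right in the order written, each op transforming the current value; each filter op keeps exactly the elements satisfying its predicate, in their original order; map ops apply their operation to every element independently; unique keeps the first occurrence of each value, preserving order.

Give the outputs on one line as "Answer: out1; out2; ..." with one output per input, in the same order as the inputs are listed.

[42, 48, 37, 20, 16]; [-6, -3, 47]; [-5, 3, 19, 1]

Execution, op by op:
  [-29, 16, 20, -42, 37, 48, 42] -> [42, 48, 37, -42, 20, 16, -29] -> [42, 48, 37, 20, 16]
  [-42, 47, -3, -18, -6, -44, -37, -32] -> [-32, -37, -44, -6, -18, -3, 47, -42] -> [-6, -3, 47]
  [-17, 1, 19, 3, -5, -22] -> [-22, -5, 3, 19, 1, -17] -> [-5, 3, 19, 1]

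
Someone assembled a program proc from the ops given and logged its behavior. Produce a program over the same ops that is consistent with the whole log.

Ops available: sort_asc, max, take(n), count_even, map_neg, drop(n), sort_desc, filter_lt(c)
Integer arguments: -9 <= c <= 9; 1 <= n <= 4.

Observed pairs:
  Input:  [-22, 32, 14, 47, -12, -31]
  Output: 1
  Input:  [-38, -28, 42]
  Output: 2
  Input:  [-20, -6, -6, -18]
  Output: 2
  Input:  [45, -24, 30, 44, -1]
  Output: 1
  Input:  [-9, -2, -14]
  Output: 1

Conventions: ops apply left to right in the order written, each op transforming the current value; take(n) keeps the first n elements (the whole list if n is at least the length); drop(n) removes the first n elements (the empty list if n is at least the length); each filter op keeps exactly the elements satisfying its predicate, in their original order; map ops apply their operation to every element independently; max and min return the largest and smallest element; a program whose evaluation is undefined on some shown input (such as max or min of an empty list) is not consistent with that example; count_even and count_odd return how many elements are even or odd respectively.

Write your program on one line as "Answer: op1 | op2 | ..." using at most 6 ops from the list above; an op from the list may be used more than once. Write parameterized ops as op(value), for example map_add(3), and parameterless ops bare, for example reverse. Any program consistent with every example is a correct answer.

take(2) | sort_desc | filter_lt(2) | map_neg | count_even

Check, running the answer program on each example:
  [-22, 32, 14, 47, -12, -31] -> [-22, 32] -> [32, -22] -> [-22] -> [22] -> 1
  [-38, -28, 42] -> [-38, -28] -> [-28, -38] -> [-28, -38] -> [28, 38] -> 2
  [-20, -6, -6, -18] -> [-20, -6] -> [-6, -20] -> [-6, -20] -> [6, 20] -> 2
  [45, -24, 30, 44, -1] -> [45, -24] -> [45, -24] -> [-24] -> [24] -> 1
  [-9, -2, -14] -> [-9, -2] -> [-2, -9] -> [-2, -9] -> [2, 9] -> 1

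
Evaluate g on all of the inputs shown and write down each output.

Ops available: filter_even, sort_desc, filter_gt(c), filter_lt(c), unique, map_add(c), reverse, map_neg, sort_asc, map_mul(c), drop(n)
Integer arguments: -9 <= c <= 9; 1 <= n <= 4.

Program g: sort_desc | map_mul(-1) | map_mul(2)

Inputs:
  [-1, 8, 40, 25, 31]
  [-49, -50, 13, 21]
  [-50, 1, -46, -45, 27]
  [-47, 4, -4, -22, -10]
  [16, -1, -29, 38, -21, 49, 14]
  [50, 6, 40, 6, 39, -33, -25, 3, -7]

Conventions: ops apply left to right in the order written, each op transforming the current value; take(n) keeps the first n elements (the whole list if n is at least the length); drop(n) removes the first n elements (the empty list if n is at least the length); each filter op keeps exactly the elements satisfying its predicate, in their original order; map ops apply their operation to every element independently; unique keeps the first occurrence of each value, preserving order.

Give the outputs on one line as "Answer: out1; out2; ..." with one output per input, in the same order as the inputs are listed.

[-80, -62, -50, -16, 2]; [-42, -26, 98, 100]; [-54, -2, 90, 92, 100]; [-8, 8, 20, 44, 94]; [-98, -76, -32, -28, 2, 42, 58]; [-100, -80, -78, -12, -12, -6, 14, 50, 66]

Execution, op by op:
  [-1, 8, 40, 25, 31] -> [40, 31, 25, 8, -1] -> [-40, -31, -25, -8, 1] -> [-80, -62, -50, -16, 2]
  [-49, -50, 13, 21] -> [21, 13, -49, -50] -> [-21, -13, 49, 50] -> [-42, -26, 98, 100]
  [-50, 1, -46, -45, 27] -> [27, 1, -45, -46, -50] -> [-27, -1, 45, 46, 50] -> [-54, -2, 90, 92, 100]
  [-47, 4, -4, -22, -10] -> [4, -4, -10, -22, -47] -> [-4, 4, 10, 22, 47] -> [-8, 8, 20, 44, 94]
  [16, -1, -29, 38, -21, 49, 14] -> [49, 38, 16, 14, -1, -21, -29] -> [-49, -38, -16, -14, 1, 21, 29] -> [-98, -76, -32, -28, 2, 42, 58]
  [50, 6, 40, 6, 39, -33, -25, 3, -7] -> [50, 40, 39, 6, 6, 3, -7, -25, -33] -> [-50, -40, -39, -6, -6, -3, 7, 25, 33] -> [-100, -80, -78, -12, -12, -6, 14, 50, 66]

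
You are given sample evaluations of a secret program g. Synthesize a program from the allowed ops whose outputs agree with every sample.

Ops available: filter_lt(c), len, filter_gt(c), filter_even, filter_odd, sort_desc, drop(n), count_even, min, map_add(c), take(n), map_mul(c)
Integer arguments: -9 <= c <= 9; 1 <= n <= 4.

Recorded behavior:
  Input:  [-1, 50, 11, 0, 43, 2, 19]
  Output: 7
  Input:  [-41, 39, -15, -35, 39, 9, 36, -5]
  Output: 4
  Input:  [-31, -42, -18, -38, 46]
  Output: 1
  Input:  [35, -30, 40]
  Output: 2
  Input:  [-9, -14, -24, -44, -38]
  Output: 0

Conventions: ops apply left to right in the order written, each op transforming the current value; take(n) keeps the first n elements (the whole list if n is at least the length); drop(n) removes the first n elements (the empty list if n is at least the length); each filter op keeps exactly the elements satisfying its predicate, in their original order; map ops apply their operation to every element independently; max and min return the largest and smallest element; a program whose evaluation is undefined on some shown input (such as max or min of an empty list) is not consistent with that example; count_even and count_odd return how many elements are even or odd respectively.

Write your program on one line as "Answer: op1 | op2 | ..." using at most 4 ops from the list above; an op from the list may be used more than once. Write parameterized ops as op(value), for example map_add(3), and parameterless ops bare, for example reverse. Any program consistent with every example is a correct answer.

filter_gt(-5) | map_mul(-2) | map_mul(-6) | count_even

Check, running the answer program on each example:
  [-1, 50, 11, 0, 43, 2, 19] -> [-1, 50, 11, 0, 43, 2, 19] -> [2, -100, -22, 0, -86, -4, -38] -> [-12, 600, 132, 0, 516, 24, 228] -> 7
  [-41, 39, -15, -35, 39, 9, 36, -5] -> [39, 39, 9, 36] -> [-78, -78, -18, -72] -> [468, 468, 108, 432] -> 4
  [-31, -42, -18, -38, 46] -> [46] -> [-92] -> [552] -> 1
  [35, -30, 40] -> [35, 40] -> [-70, -80] -> [420, 480] -> 2
  [-9, -14, -24, -44, -38] -> [] -> [] -> [] -> 0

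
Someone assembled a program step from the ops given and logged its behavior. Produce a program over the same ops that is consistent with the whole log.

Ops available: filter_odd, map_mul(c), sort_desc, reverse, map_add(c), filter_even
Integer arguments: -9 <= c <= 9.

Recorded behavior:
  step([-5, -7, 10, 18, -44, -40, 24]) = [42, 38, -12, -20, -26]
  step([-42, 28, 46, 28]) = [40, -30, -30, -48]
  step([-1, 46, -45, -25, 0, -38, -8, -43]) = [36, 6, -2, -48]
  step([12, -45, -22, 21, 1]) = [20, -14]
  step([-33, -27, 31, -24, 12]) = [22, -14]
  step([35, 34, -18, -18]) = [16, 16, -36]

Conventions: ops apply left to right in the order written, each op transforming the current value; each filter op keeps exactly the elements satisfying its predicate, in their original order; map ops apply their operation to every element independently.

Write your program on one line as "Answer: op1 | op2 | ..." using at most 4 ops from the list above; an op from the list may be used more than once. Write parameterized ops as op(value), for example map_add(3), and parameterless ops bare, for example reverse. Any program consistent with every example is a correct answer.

map_add(2) | map_mul(-1) | sort_desc | filter_even

Check, running the answer program on each example:
  [-5, -7, 10, 18, -44, -40, 24] -> [-3, -5, 12, 20, -42, -38, 26] -> [3, 5, -12, -20, 42, 38, -26] -> [42, 38, 5, 3, -12, -20, -26] -> [42, 38, -12, -20, -26]
  [-42, 28, 46, 28] -> [-40, 30, 48, 30] -> [40, -30, -48, -30] -> [40, -30, -30, -48] -> [40, -30, -30, -48]
  [-1, 46, -45, -25, 0, -38, -8, -43] -> [1, 48, -43, -23, 2, -36, -6, -41] -> [-1, -48, 43, 23, -2, 36, 6, 41] -> [43, 41, 36, 23, 6, -1, -2, -48] -> [36, 6, -2, -48]
  [12, -45, -22, 21, 1] -> [14, -43, -20, 23, 3] -> [-14, 43, 20, -23, -3] -> [43, 20, -3, -14, -23] -> [20, -14]
  [-33, -27, 31, -24, 12] -> [-31, -25, 33, -22, 14] -> [31, 25, -33, 22, -14] -> [31, 25, 22, -14, -33] -> [22, -14]
  [35, 34, -18, -18] -> [37, 36, -16, -16] -> [-37, -36, 16, 16] -> [16, 16, -36, -37] -> [16, 16, -36]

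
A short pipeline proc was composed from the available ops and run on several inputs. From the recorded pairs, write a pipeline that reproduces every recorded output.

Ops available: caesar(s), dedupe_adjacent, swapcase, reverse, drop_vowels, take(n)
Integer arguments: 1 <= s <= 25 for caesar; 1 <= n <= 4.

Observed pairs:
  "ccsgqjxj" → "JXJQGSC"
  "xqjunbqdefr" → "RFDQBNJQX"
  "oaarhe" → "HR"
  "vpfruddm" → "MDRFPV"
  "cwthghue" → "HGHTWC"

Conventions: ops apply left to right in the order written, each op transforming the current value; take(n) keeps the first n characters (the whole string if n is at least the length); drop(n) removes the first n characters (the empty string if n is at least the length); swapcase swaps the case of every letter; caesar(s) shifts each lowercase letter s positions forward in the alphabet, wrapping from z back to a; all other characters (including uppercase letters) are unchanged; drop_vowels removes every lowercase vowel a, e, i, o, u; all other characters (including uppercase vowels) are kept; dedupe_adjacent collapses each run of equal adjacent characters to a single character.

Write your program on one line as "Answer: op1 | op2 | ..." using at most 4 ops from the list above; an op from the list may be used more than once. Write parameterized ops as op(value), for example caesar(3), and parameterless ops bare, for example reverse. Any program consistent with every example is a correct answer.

drop_vowels | reverse | dedupe_adjacent | swapcase

Check, running the answer program on each example:
  "ccsgqjxj" -> "ccsgqjxj" -> "jxjqgscc" -> "jxjqgsc" -> "JXJQGSC"
  "xqjunbqdefr" -> "xqjnbqdfr" -> "rfdqbnjqx" -> "rfdqbnjqx" -> "RFDQBNJQX"
  "oaarhe" -> "rh" -> "hr" -> "hr" -> "HR"
  "vpfruddm" -> "vpfrddm" -> "mddrfpv" -> "mdrfpv" -> "MDRFPV"
  "cwthghue" -> "cwthgh" -> "hghtwc" -> "hghtwc" -> "HGHTWC"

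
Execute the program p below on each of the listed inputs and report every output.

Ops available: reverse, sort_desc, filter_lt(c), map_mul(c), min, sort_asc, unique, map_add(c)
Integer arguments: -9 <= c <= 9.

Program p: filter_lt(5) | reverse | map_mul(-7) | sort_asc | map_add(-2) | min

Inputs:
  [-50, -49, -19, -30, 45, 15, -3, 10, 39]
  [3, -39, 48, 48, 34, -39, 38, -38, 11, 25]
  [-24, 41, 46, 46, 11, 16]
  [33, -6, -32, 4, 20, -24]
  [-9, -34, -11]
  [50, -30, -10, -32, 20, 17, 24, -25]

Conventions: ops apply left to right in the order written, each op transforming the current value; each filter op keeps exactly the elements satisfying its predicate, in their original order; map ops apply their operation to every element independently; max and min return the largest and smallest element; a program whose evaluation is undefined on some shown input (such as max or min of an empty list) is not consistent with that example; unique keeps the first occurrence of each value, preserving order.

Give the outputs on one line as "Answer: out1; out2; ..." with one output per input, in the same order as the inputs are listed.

Execution, op by op:
  [-50, -49, -19, -30, 45, 15, -3, 10, 39] -> [-50, -49, -19, -30, -3] -> [-3, -30, -19, -49, -50] -> [21, 210, 133, 343, 350] -> [21, 133, 210, 343, 350] -> [19, 131, 208, 341, 348] -> 19
  [3, -39, 48, 48, 34, -39, 38, -38, 11, 25] -> [3, -39, -39, -38] -> [-38, -39, -39, 3] -> [266, 273, 273, -21] -> [-21, 266, 273, 273] -> [-23, 264, 271, 271] -> -23
  [-24, 41, 46, 46, 11, 16] -> [-24] -> [-24] -> [168] -> [168] -> [166] -> 166
  [33, -6, -32, 4, 20, -24] -> [-6, -32, 4, -24] -> [-24, 4, -32, -6] -> [168, -28, 224, 42] -> [-28, 42, 168, 224] -> [-30, 40, 166, 222] -> -30
  [-9, -34, -11] -> [-9, -34, -11] -> [-11, -34, -9] -> [77, 238, 63] -> [63, 77, 238] -> [61, 75, 236] -> 61
  [50, -30, -10, -32, 20, 17, 24, -25] -> [-30, -10, -32, -25] -> [-25, -32, -10, -30] -> [175, 224, 70, 210] -> [70, 175, 210, 224] -> [68, 173, 208, 222] -> 68

19; -23; 166; -30; 61; 68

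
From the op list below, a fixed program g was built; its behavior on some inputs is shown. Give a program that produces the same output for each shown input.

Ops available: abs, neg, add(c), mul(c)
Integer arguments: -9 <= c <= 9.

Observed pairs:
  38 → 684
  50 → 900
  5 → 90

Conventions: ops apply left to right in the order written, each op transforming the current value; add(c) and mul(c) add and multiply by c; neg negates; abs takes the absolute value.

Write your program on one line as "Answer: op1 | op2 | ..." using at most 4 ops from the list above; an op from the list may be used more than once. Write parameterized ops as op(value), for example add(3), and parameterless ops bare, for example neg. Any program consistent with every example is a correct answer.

neg | mul(-6) | neg | mul(-3)

Check, running the answer program on each example:
  38 -> -38 -> 228 -> -228 -> 684
  50 -> -50 -> 300 -> -300 -> 900
  5 -> -5 -> 30 -> -30 -> 90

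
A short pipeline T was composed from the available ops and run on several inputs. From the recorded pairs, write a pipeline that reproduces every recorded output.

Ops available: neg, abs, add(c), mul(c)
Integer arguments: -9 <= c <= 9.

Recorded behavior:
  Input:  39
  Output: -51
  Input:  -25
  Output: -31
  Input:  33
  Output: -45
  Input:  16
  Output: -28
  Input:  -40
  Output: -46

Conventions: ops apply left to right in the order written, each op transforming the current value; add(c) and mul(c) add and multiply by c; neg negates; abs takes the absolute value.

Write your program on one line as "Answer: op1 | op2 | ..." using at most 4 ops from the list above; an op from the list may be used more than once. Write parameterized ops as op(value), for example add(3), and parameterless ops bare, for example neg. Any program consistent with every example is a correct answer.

add(3) | abs | neg | add(-9)

Check, running the answer program on each example:
  39 -> 42 -> 42 -> -42 -> -51
  -25 -> -22 -> 22 -> -22 -> -31
  33 -> 36 -> 36 -> -36 -> -45
  16 -> 19 -> 19 -> -19 -> -28
  -40 -> -37 -> 37 -> -37 -> -46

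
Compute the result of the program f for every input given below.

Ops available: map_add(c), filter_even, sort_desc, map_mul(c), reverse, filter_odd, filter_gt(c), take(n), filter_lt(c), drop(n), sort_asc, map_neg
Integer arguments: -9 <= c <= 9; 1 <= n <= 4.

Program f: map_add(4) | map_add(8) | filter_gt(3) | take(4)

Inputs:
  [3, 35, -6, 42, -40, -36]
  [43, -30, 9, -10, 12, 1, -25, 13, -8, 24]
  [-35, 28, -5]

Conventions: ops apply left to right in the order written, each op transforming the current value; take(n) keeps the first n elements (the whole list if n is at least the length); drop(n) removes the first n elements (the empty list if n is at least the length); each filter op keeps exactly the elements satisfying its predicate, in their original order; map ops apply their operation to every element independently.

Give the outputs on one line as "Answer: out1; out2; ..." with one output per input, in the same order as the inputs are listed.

Execution, op by op:
  [3, 35, -6, 42, -40, -36] -> [7, 39, -2, 46, -36, -32] -> [15, 47, 6, 54, -28, -24] -> [15, 47, 6, 54] -> [15, 47, 6, 54]
  [43, -30, 9, -10, 12, 1, -25, 13, -8, 24] -> [47, -26, 13, -6, 16, 5, -21, 17, -4, 28] -> [55, -18, 21, 2, 24, 13, -13, 25, 4, 36] -> [55, 21, 24, 13, 25, 4, 36] -> [55, 21, 24, 13]
  [-35, 28, -5] -> [-31, 32, -1] -> [-23, 40, 7] -> [40, 7] -> [40, 7]

[15, 47, 6, 54]; [55, 21, 24, 13]; [40, 7]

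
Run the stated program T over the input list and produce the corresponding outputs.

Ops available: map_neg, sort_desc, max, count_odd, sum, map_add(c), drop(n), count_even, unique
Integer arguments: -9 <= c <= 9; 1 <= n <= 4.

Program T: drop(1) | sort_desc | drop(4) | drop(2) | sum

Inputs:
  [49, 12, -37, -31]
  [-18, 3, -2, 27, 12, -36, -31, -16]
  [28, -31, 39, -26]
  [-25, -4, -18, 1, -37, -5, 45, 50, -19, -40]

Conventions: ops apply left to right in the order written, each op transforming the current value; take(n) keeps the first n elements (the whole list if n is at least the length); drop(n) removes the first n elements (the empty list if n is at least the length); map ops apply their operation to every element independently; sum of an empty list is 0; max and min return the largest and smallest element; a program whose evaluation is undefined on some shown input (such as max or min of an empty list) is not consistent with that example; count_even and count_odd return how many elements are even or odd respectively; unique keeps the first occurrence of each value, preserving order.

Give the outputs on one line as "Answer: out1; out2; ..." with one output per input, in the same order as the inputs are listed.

0; -36; 0; -96

Execution, op by op:
  [49, 12, -37, -31] -> [12, -37, -31] -> [12, -31, -37] -> [] -> [] -> 0
  [-18, 3, -2, 27, 12, -36, -31, -16] -> [3, -2, 27, 12, -36, -31, -16] -> [27, 12, 3, -2, -16, -31, -36] -> [-16, -31, -36] -> [-36] -> -36
  [28, -31, 39, -26] -> [-31, 39, -26] -> [39, -26, -31] -> [] -> [] -> 0
  [-25, -4, -18, 1, -37, -5, 45, 50, -19, -40] -> [-4, -18, 1, -37, -5, 45, 50, -19, -40] -> [50, 45, 1, -4, -5, -18, -19, -37, -40] -> [-5, -18, -19, -37, -40] -> [-19, -37, -40] -> -96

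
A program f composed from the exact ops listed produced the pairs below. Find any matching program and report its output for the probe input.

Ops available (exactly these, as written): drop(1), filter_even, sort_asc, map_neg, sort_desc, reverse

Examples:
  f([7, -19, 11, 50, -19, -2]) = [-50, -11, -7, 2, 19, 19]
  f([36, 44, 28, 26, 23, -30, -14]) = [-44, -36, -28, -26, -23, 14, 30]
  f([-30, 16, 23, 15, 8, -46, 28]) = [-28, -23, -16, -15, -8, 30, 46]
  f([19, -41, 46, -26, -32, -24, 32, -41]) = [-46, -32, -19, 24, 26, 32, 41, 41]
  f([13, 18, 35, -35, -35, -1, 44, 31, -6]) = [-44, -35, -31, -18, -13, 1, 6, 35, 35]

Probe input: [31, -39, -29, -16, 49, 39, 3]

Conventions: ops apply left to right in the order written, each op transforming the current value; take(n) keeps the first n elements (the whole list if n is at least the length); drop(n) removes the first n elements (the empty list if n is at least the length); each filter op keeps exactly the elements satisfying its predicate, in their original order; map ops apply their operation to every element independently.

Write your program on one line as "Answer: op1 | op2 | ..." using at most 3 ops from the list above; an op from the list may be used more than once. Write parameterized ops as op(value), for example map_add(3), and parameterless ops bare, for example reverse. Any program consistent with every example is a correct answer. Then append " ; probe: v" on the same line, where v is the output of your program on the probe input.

sort_desc | map_neg ; probe: [-49, -39, -31, -3, 16, 29, 39]

Check, running the answer program on each example:
  [7, -19, 11, 50, -19, -2] -> [50, 11, 7, -2, -19, -19] -> [-50, -11, -7, 2, 19, 19]
  [36, 44, 28, 26, 23, -30, -14] -> [44, 36, 28, 26, 23, -14, -30] -> [-44, -36, -28, -26, -23, 14, 30]
  [-30, 16, 23, 15, 8, -46, 28] -> [28, 23, 16, 15, 8, -30, -46] -> [-28, -23, -16, -15, -8, 30, 46]
  [19, -41, 46, -26, -32, -24, 32, -41] -> [46, 32, 19, -24, -26, -32, -41, -41] -> [-46, -32, -19, 24, 26, 32, 41, 41]
  [13, 18, 35, -35, -35, -1, 44, 31, -6] -> [44, 35, 31, 18, 13, -1, -6, -35, -35] -> [-44, -35, -31, -18, -13, 1, 6, 35, 35]
  probe: [31, -39, -29, -16, 49, 39, 3] -> [49, 39, 31, 3, -16, -29, -39] -> [-49, -39, -31, -3, 16, 29, 39]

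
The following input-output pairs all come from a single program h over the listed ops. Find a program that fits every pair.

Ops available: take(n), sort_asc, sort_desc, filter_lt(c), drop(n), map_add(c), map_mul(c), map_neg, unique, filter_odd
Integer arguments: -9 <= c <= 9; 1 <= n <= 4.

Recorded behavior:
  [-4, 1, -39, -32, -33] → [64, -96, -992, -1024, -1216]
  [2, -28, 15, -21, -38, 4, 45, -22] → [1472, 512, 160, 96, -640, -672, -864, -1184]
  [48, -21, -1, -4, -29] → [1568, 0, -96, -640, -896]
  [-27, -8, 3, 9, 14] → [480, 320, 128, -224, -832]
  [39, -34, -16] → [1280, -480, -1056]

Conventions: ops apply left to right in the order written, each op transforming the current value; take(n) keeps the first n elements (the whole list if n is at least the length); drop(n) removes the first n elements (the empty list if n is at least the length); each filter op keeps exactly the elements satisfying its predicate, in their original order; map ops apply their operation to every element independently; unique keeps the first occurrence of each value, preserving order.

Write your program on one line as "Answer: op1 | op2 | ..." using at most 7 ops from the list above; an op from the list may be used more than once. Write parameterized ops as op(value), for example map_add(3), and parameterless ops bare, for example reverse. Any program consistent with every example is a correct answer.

map_mul(-4) | map_neg | map_add(4) | map_neg | sort_asc | map_mul(-8)

Check, running the answer program on each example:
  [-4, 1, -39, -32, -33] -> [16, -4, 156, 128, 132] -> [-16, 4, -156, -128, -132] -> [-12, 8, -152, -124, -128] -> [12, -8, 152, 124, 128] -> [-8, 12, 124, 128, 152] -> [64, -96, -992, -1024, -1216]
  [2, -28, 15, -21, -38, 4, 45, -22] -> [-8, 112, -60, 84, 152, -16, -180, 88] -> [8, -112, 60, -84, -152, 16, 180, -88] -> [12, -108, 64, -80, -148, 20, 184, -84] -> [-12, 108, -64, 80, 148, -20, -184, 84] -> [-184, -64, -20, -12, 80, 84, 108, 148] -> [1472, 512, 160, 96, -640, -672, -864, -1184]
  [48, -21, -1, -4, -29] -> [-192, 84, 4, 16, 116] -> [192, -84, -4, -16, -116] -> [196, -80, 0, -12, -112] -> [-196, 80, 0, 12, 112] -> [-196, 0, 12, 80, 112] -> [1568, 0, -96, -640, -896]
  [-27, -8, 3, 9, 14] -> [108, 32, -12, -36, -56] -> [-108, -32, 12, 36, 56] -> [-104, -28, 16, 40, 60] -> [104, 28, -16, -40, -60] -> [-60, -40, -16, 28, 104] -> [480, 320, 128, -224, -832]
  [39, -34, -16] -> [-156, 136, 64] -> [156, -136, -64] -> [160, -132, -60] -> [-160, 132, 60] -> [-160, 60, 132] -> [1280, -480, -1056]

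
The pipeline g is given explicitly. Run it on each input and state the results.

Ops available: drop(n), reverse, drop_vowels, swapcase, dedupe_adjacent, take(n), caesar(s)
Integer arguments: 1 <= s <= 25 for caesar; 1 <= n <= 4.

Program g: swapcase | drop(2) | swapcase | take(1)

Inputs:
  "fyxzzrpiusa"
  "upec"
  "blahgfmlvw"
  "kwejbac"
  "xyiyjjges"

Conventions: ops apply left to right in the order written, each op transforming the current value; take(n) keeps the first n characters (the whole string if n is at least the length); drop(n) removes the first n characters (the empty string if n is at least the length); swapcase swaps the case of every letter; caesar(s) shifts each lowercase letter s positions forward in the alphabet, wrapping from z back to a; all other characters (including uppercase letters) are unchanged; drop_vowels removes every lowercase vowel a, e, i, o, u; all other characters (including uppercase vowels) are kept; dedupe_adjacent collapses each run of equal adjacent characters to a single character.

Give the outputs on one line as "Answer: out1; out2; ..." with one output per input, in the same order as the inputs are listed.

Execution, op by op:
  "fyxzzrpiusa" -> "FYXZZRPIUSA" -> "XZZRPIUSA" -> "xzzrpiusa" -> "x"
  "upec" -> "UPEC" -> "EC" -> "ec" -> "e"
  "blahgfmlvw" -> "BLAHGFMLVW" -> "AHGFMLVW" -> "ahgfmlvw" -> "a"
  "kwejbac" -> "KWEJBAC" -> "EJBAC" -> "ejbac" -> "e"
  "xyiyjjges" -> "XYIYJJGES" -> "IYJJGES" -> "iyjjges" -> "i"

"x"; "e"; "a"; "e"; "i"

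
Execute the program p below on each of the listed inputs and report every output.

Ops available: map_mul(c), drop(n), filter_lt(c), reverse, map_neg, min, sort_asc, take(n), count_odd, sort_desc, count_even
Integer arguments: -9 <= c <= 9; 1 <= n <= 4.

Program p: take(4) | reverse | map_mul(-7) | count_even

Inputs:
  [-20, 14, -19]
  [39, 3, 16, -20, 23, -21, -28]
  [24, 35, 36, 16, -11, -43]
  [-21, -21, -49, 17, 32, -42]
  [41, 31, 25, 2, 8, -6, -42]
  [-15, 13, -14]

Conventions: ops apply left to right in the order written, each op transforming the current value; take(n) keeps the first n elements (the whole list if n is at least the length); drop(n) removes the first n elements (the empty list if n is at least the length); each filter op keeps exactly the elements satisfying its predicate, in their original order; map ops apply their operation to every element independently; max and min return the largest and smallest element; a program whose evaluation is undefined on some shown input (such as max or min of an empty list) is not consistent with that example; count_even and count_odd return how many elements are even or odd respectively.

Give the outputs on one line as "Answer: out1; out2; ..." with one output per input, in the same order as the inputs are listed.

2; 2; 3; 0; 1; 1

Execution, op by op:
  [-20, 14, -19] -> [-20, 14, -19] -> [-19, 14, -20] -> [133, -98, 140] -> 2
  [39, 3, 16, -20, 23, -21, -28] -> [39, 3, 16, -20] -> [-20, 16, 3, 39] -> [140, -112, -21, -273] -> 2
  [24, 35, 36, 16, -11, -43] -> [24, 35, 36, 16] -> [16, 36, 35, 24] -> [-112, -252, -245, -168] -> 3
  [-21, -21, -49, 17, 32, -42] -> [-21, -21, -49, 17] -> [17, -49, -21, -21] -> [-119, 343, 147, 147] -> 0
  [41, 31, 25, 2, 8, -6, -42] -> [41, 31, 25, 2] -> [2, 25, 31, 41] -> [-14, -175, -217, -287] -> 1
  [-15, 13, -14] -> [-15, 13, -14] -> [-14, 13, -15] -> [98, -91, 105] -> 1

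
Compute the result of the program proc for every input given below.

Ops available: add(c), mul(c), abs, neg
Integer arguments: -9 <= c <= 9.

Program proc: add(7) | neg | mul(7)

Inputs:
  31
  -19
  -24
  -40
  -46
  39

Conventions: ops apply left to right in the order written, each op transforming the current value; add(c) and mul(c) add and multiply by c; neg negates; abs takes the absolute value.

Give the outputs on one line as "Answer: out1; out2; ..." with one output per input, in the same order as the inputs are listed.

-266; 84; 119; 231; 273; -322

Execution, op by op:
  31 -> 38 -> -38 -> -266
  -19 -> -12 -> 12 -> 84
  -24 -> -17 -> 17 -> 119
  -40 -> -33 -> 33 -> 231
  -46 -> -39 -> 39 -> 273
  39 -> 46 -> -46 -> -322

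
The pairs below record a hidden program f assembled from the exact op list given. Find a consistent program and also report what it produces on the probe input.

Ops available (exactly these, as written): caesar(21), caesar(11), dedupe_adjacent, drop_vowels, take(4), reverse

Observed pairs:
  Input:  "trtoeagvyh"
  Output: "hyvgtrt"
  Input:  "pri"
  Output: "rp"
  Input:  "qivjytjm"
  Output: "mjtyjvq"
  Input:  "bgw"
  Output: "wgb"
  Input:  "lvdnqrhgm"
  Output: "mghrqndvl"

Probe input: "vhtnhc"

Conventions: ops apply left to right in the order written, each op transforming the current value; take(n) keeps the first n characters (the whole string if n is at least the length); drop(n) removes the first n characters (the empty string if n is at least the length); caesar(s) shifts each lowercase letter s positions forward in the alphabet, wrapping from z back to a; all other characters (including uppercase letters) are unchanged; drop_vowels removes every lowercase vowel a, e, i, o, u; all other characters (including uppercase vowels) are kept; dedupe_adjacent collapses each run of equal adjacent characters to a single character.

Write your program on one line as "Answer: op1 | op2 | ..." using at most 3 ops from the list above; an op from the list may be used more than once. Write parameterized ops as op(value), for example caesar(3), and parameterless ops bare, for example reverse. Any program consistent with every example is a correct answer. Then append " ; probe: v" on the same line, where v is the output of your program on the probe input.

reverse | drop_vowels ; probe: "chnthv"

Check, running the answer program on each example:
  "trtoeagvyh" -> "hyvgaeotrt" -> "hyvgtrt"
  "pri" -> "irp" -> "rp"
  "qivjytjm" -> "mjtyjviq" -> "mjtyjvq"
  "bgw" -> "wgb" -> "wgb"
  "lvdnqrhgm" -> "mghrqndvl" -> "mghrqndvl"
  probe: "vhtnhc" -> "chnthv" -> "chnthv"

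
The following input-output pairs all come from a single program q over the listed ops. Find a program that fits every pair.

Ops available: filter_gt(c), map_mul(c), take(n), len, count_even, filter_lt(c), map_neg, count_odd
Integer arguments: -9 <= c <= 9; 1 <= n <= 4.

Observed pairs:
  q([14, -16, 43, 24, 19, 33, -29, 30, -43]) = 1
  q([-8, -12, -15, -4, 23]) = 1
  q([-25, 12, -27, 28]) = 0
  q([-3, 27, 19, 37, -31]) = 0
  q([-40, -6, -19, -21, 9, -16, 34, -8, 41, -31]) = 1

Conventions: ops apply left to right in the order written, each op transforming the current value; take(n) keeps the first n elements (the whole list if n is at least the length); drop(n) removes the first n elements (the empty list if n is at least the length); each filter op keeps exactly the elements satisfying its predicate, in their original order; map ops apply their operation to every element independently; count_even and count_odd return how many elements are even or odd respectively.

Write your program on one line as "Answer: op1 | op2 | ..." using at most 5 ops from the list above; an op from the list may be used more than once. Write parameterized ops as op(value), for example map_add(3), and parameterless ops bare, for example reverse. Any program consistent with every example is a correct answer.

map_mul(7) | take(1) | map_neg | count_even

Check, running the answer program on each example:
  [14, -16, 43, 24, 19, 33, -29, 30, -43] -> [98, -112, 301, 168, 133, 231, -203, 210, -301] -> [98] -> [-98] -> 1
  [-8, -12, -15, -4, 23] -> [-56, -84, -105, -28, 161] -> [-56] -> [56] -> 1
  [-25, 12, -27, 28] -> [-175, 84, -189, 196] -> [-175] -> [175] -> 0
  [-3, 27, 19, 37, -31] -> [-21, 189, 133, 259, -217] -> [-21] -> [21] -> 0
  [-40, -6, -19, -21, 9, -16, 34, -8, 41, -31] -> [-280, -42, -133, -147, 63, -112, 238, -56, 287, -217] -> [-280] -> [280] -> 1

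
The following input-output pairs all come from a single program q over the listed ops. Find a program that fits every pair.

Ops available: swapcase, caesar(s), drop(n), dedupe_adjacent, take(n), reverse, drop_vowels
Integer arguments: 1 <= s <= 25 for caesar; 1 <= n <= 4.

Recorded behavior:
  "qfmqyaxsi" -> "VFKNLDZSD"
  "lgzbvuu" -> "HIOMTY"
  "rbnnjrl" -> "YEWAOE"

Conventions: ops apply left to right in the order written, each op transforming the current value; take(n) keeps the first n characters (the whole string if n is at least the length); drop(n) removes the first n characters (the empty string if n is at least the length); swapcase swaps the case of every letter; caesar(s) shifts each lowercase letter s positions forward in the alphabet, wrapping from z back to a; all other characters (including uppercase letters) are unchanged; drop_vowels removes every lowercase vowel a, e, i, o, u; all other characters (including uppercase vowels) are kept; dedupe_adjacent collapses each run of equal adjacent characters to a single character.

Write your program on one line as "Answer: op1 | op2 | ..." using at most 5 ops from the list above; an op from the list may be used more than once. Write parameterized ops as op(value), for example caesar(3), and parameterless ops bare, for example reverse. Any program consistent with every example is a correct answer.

dedupe_adjacent | reverse | caesar(13) | swapcase

Check, running the answer program on each example:
  "qfmqyaxsi" -> "qfmqyaxsi" -> "isxayqmfq" -> "vfknldzsd" -> "VFKNLDZSD"
  "lgzbvuu" -> "lgzbvu" -> "uvbzgl" -> "hiomty" -> "HIOMTY"
  "rbnnjrl" -> "rbnjrl" -> "lrjnbr" -> "yewaoe" -> "YEWAOE"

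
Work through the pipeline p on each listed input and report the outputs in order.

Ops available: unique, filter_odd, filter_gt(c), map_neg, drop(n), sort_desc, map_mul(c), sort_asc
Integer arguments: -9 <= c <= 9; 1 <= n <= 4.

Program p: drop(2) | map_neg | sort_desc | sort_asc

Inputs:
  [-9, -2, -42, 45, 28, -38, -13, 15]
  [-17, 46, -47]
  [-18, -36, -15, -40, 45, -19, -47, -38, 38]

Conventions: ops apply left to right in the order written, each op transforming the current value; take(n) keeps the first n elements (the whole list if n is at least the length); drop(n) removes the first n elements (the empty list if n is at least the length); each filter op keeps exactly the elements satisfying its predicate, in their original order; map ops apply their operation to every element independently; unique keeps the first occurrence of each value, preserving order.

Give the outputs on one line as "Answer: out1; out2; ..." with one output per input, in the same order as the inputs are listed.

Execution, op by op:
  [-9, -2, -42, 45, 28, -38, -13, 15] -> [-42, 45, 28, -38, -13, 15] -> [42, -45, -28, 38, 13, -15] -> [42, 38, 13, -15, -28, -45] -> [-45, -28, -15, 13, 38, 42]
  [-17, 46, -47] -> [-47] -> [47] -> [47] -> [47]
  [-18, -36, -15, -40, 45, -19, -47, -38, 38] -> [-15, -40, 45, -19, -47, -38, 38] -> [15, 40, -45, 19, 47, 38, -38] -> [47, 40, 38, 19, 15, -38, -45] -> [-45, -38, 15, 19, 38, 40, 47]

[-45, -28, -15, 13, 38, 42]; [47]; [-45, -38, 15, 19, 38, 40, 47]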